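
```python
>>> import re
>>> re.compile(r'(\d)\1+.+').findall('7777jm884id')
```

['7']

The backreference `\1` re-matches whatever the first group consumed, character for character.
Because there's exactly one group, `findall` drops the full match and keeps group 1 from the one hit.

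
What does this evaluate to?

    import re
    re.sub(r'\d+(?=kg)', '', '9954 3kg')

'9954 kg'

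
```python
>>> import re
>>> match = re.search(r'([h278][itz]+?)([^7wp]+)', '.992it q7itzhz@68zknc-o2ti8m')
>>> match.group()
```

'2it q'

The match spans [3:8] → '2it q'.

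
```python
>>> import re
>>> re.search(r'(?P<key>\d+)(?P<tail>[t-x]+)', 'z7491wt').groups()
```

This matches one or more of a digit (captured as 'key'); then one or more of a character in [t-x] (captured as 'tail').
`re.search` tries every starting position until one works.
The match spans [1:7] → '7491wt'.
Captured: group 1 = '7491', group 2 = 'wt'.

('7491', 'wt')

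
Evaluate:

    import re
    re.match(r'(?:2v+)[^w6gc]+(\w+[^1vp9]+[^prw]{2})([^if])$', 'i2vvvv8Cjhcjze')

`re.match` won't scan ahead — the pattern has to work from the very first character.
Here the pattern fails at index 0, so the call returns None.

None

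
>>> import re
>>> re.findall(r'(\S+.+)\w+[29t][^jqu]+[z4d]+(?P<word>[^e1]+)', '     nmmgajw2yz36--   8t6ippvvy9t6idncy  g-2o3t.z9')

[('nmmgajw2yz36--   8t6ippvvy9t6idncy  g-2o', '9')]

Pattern: one or more of a non-whitespace character, then one or more of any character (captured); then one or more of a word character; then one of [29t], then one or more of any character except [jqu], then one or more of one of [z4d]; then one or more of any character except [e1] (captured as 'word').
With 2 capturing groups, `findall` returns a 2-tuple per match.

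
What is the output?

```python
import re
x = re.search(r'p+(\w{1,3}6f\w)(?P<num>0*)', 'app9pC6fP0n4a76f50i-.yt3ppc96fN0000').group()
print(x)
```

pp9pC6fP0

Pattern: one or more of a literal 'p'; then 1 to 3 of a word character, then the literal '6f', then a word character (captured); then zero or more of a literal '0' (captured as 'num').
Unlike `match`, `search` isn't anchored — it looks for the pattern anywhere in the string.
The match spans [1:10] → 'pp9pC6fP0'.
Captured: group 1 = '9pC6fP', group 2 = '0'.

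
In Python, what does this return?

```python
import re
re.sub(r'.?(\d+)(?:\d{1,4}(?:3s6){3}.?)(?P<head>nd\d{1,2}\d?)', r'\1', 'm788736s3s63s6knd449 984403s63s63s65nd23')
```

'm788736s3s63s6knd4499844'

`\1` in the replacement pulls in group 1's text for each match.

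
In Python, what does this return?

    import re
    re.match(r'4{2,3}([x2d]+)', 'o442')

`re.match` won't scan ahead — the pattern has to work from the very first character.
Here position 0 doesn't satisfy it, so the call returns None.

None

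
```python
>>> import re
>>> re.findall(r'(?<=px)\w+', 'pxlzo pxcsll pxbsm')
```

Because the assertion is zero-width, the text it checks is not consumed and won't appear in the result.
Scanning left to right: at [2:5] → 'lzo'; at [8:12] → 'csll'; at [15:18] → 'bsm'.
With no groups in the pattern, `findall` gives back each whole match — 3 here.

['lzo', 'csll', 'bsm']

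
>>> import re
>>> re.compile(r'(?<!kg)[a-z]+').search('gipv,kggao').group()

'gipv'

The negative lookaround is zero-width — it rules out positions where the adjacent text would match, without consuming anything.
The match spans [0:4] → 'gipv'.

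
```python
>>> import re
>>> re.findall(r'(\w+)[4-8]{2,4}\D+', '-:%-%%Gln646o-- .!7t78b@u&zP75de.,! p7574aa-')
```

['Gln6', '7t', 'p75']

The pattern matches one or more of a word character (captured); then 2 to 4 of a character in [4-8], then one or more of a non-digit.
Matches: at [6:18] match 'Gln646o-- .!', group 1 = 'Gln6'; at [18:28] match '7t78b@u&zP', group 1 = '7t'; at [36:44] match 'p7574aa-', group 1 = 'p75'.
One capturing group, so `findall` returns just the captured substring from each match — 3 in all.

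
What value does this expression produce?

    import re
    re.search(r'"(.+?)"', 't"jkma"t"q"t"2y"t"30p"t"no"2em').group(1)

'jkma'

Because the quantifier is non-greedy, it stops expanding at the earliest point where the rest of the pattern can succeed.
`re.search` scans for the first position where the pattern succeeds.
The match spans [1:7] → '"jkma"'.
Captured: group 1 = 'jkma'.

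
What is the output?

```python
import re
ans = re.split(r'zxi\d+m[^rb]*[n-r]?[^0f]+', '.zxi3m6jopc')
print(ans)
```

['.', '']

This matches the literal 'zxi', then one or more of a digit; then the literal 'm', then zero or more of any character except [rb]; then optionally a character in [n-r], then one or more of any character except [0f].
Matches to split on: at [1:11] → 'zxi3m6jopc'.
Each match becomes a cut point; 2 segments remain.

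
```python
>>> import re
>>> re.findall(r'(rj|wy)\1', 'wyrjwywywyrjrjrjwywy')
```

['wy', 'rj', 'wy']

`\1` is not a pattern — it's the concrete string captured by group 1, re-applied verbatim.
Walking the string: at [4:8] match 'wywy', group 1 = 'wy'; at [10:14] match 'rjrj', group 1 = 'rj'; at [16:20] match 'wywy', group 1 = 'wy'.
Because there's exactly one group, `findall` drops the full match and keeps group 1 from each hit.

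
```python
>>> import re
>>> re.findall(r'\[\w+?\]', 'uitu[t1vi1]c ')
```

Walking the string: at [4:11] → '[t1vi1]'.
Since nothing is captured, `findall` lists the 1 matched substring directly.

['[t1vi1]']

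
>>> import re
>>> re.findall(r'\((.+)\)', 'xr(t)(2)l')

One capturing group, so `findall` returns just the captured substring from the one match — 1 in all.

['t)(2']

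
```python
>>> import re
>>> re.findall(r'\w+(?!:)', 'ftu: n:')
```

`(?!…)`/`(?<!…)` only lets a position through if the neighbouring text does NOT match; no characters are consumed.
Walking the string: at [0:2] → 'ft'.
With no groups in the pattern, `findall` gives back each whole match — 1 here.

['ft']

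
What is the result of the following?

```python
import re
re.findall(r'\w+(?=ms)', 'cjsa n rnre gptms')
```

['gpt']

Because the assertion is zero-width, the text it checks is not consumed and won't appear in the result.
`findall` yields the raw match text (1 of them) because the pattern has no groups.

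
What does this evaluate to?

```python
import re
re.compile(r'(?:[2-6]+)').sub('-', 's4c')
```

Each match is replaced by '-'.

's-c'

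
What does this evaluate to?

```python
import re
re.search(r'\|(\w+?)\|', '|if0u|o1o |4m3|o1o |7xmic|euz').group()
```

The match spans [0:6] → '|if0u|'.

'|if0u|'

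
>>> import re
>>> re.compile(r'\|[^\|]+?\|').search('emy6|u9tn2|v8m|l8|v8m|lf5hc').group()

`search` walks the string left to right and returns the first match it finds.
The match spans [4:11] → '|u9tn2|'.

'|u9tn2|'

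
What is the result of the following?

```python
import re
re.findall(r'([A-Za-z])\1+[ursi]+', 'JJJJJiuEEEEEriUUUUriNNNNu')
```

`\1` has to match the exact text group 1 already captured.
`findall` collects group 1 from each match (4 total).

['J', 'E', 'U', 'N']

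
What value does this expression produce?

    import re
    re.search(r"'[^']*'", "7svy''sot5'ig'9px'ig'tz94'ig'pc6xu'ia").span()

(4, 6)

`search` walks the string left to right and returns the first match it finds.
The match spans [4:6] → "''".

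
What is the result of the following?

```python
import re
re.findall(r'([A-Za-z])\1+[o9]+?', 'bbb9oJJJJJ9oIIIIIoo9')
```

`\1` is not a pattern — it's the concrete string captured by group 1, re-applied verbatim.
Because there's exactly one group, `findall` drops the full match and keeps group 1 from each hit.

['b', 'J', 'I']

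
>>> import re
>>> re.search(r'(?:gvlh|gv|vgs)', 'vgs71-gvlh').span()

(0, 3)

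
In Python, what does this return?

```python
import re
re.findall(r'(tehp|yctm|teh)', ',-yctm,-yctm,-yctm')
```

['yctm', 'yctm', 'yctm']

With a single group, `findall` returns only what that group captured — 3 items.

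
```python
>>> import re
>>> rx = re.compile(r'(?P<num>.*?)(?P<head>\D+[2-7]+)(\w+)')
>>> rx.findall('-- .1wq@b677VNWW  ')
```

[('-- .1', 'wq@b677', 'VNWW')]

A non-greedy quantifier consumes as few characters as it can — just enough that the remainder of the pattern still matches from where it stops; whatever follows it matches normally.
With 3 capturing groups, `findall` returns a 3-tuple per match.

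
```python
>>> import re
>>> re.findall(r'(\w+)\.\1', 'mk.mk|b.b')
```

`\1` has to match the exact text group 1 already captured.
Scanning left to right: at [0:5] match 'mk.mk', group 1 = 'mk'; at [6:9] match 'b.b', group 1 = 'b'.
One capturing group, so `findall` returns just the captured substring from each match — 2 in all.

['mk', 'b']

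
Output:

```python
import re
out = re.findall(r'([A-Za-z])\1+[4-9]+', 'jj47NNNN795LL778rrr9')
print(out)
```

['j', 'N', 'L', 'r']

After group 1 captures some text, `\1` only succeeds where that same text appears again.
Walking the string: at [0:4] match 'jj47', group 1 = 'j'; at [4:11] match 'NNNN795', group 1 = 'N'; at [11:16] match 'LL778', group 1 = 'L'; at [16:20] match 'rrr9', group 1 = 'r'.
Because there's exactly one group, `findall` drops the full match and keeps group 1 from each hit.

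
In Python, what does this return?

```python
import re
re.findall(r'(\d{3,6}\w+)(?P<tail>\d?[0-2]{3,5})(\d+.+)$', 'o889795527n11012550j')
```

Multiple groups make `findall` return tuples — one 3-tuple for the one match.

[('889795527n11', '012', '550j')]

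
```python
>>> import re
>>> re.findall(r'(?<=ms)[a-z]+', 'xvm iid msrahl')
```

['rahl']

Because the assertion is zero-width, the text it checks is not consumed and won't appear in the result.
Scanning left to right: at [10:14] → 'rahl'.
With no groups in the pattern, `findall` gives back each whole match — 1 here.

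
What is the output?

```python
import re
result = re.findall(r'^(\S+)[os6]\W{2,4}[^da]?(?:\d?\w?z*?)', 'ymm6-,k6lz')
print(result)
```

The pattern matches anchored at the start of the string; then one or more of a non-whitespace character (captured); then one of [os6], then 2 to 4 of a non-word character, then optionally any character except [da]; then optionally a digit, then optionally a word character, then zero or more of the literal 'z' (lazy) (non-capturing group).
Walking the string: at [0:9] match 'ymm6-,k6l', group 1 = 'ymm'.
Because there's exactly one group, `findall` drops the full match and keeps group 1 from the one hit.

['ymm']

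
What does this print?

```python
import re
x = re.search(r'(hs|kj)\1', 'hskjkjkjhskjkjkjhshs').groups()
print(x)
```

('kj',)

A backreference is literal: `\1` must see the identical characters the first group matched.
`re.search` tries every starting position until one works.
The match spans [2:6] → 'kjkj'.
Captured: group 1 = 'kj'.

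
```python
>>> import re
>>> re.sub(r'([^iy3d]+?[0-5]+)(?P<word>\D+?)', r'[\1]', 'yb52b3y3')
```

'y[b52]3y3'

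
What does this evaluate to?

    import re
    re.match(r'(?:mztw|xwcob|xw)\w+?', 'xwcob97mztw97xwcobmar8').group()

With `match`, the pattern is implicitly anchored at the beginning.
The match spans [0:6] → 'xwcob9'.

'xwcob9'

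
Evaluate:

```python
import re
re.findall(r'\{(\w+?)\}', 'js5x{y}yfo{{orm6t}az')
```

['y', 'orm6t']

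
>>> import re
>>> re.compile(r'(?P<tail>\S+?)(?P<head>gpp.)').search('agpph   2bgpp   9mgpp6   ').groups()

The pattern matches one or more of a non-whitespace character (lazy) (captured as 'tail'); then the literal 'gpp', then any character (captured as 'head').
Unlike `match`, `search` isn't anchored — it looks for the pattern anywhere in the string.
The match spans [0:5] → 'agpph'.
Captured: group 1 = 'a', group 2 = 'gpph'.

('a', 'gpph')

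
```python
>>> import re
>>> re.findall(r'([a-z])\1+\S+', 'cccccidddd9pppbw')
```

`\1` has to match the exact text group 1 already captured.
`findall` collects group 1 from the one match (1 total).

['c']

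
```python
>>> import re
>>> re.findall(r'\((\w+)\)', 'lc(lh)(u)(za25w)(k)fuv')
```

['lh', 'u', 'za25w', 'k']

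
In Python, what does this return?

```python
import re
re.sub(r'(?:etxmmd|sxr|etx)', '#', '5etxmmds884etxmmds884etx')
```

'5#s884#s884#'

The regex engine tests alternatives in the order written; an earlier branch that matches wins even if a later one would match more.
Matches: at [1:7] → 'etxmmd'; at [11:17] → 'etxmmd'; at [21:24] → 'etx'.
Every occurrence is swapped for '#'.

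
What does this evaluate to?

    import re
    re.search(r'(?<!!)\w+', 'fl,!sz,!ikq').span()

(0, 2)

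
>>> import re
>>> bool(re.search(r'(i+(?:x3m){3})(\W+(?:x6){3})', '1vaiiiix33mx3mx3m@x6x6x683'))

Pattern: one or more of a literal 'i', then the literal 'x3m' repeated 3 times (captured); then one or more of a non-word character, then the literal 'x6' repeated 3 times (captured).
Unlike `match`, `search` isn't anchored — it looks for the pattern anywhere in the string.
Here no position works, so the call returns None, and `bool(None)` is False.

False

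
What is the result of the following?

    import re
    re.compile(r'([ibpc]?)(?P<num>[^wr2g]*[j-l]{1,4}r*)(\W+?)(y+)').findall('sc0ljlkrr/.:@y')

[('', 'sc0ljlkrr', '/.:@', 'y')]

This matches optionally one of [ibpc] (captured); then zero or more of any character except [wr2g], then 1 to 4 of a character in [j-l], then zero or more of a literal 'r' (captured as 'num'); then one or more of a non-word character (lazy) (captured); then one or more of a literal 'y' (captured).
Walking the string: at [0:14] match 'sc0ljlkrr/.:@y', groups = ('', 'sc0ljlkrr', '/.:@', 'y').
4 groups means the one result is a tuple of 4 captured strings — 1 here.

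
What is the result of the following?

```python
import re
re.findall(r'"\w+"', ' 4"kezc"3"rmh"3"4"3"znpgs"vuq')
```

['"kezc"', '"rmh"', '"4"', '"znpgs"']

No capturing groups, so `findall` returns the 4 full match strings.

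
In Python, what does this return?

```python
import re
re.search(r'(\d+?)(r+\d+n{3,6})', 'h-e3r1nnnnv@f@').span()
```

(3, 10)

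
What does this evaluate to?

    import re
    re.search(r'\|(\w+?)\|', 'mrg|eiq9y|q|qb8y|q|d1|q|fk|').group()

'|eiq9y|'

The match spans [3:10] → '|eiq9y|'.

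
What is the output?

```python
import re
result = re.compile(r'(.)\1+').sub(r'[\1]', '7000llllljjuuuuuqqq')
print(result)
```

7[0][l][j][u][q]

`\1` is not a pattern — it's the concrete string captured by group 1, re-applied verbatim.
`\1` in the replacement pulls in group 1's text for each match.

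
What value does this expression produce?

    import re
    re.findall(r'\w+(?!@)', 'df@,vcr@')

['d', 'vc']

The negative lookaround is zero-width — it rules out positions where the adjacent text would match, without consuming anything.
Scanning left to right: at [0:1] → 'd'; at [4:6] → 'vc'.
No capturing groups, so `findall` returns the 2 full match strings.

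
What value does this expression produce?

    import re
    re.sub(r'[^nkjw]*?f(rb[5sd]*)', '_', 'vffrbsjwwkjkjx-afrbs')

Pattern: zero or more of any character except [nkjw] (lazy), then the literal 'f'; then the literal 'rb', then zero or more of one of [5sd] (captured).
Matches: at [0:6] → 'vffrbs'; at [13:20] → 'x-afrbs'.
Each match is replaced by '_'.

'_jwwkjkj_'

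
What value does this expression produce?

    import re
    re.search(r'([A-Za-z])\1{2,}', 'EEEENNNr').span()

(0, 4)

The backreference `\1` re-matches whatever the first group consumed, character for character.
`re.search` tries every starting position until one works.
The match spans [0:4] → 'EEEE'.
Captured: group 1 = 'E'.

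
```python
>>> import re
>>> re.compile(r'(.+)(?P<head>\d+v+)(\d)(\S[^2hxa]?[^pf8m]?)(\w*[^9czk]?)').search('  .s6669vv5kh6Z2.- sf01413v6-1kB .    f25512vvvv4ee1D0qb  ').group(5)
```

The pattern matches one or more of any character (captured); then one or more of a digit, then one or more of a literal 'v' (captured as 'head'); then a digit (captured); then a non-whitespace character, then optionally any character except [2hxa], then optionally any character except [pf8m] (captured); then zero or more of a word character, then optionally any character except [9czk] (captured).
Unlike `match`, `search` isn't anchored — it looks for the pattern anywhere in the string.
The match spans [0:57] → '  .s6669vv5kh6Z2.- sf01413v6-1kB .    f25512vvvv4ee1D0qb '.
Captured: group 1 = '  .s6669vv5kh6Z2.- sf01413v6-1kB .    f2551', group 2 = '2vvvv', group 3 = '4', group 4 = 'ee1', group 5 = 'D0qb '.

'D0qb '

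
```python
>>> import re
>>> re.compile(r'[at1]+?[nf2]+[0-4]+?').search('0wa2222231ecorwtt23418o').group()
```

'a222223'

The pattern matches one or more of one of [at1] (lazy); then one or more of one of [nf2], then one or more of a character in [0-4] (lazy).
`search` walks the string left to right and returns the first match it finds.
The match spans [2:9] → 'a222223'.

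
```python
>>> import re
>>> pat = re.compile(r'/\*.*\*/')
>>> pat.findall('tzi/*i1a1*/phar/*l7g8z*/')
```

Walking the string: at [3:24] → '/*i1a1*/phar/*l7g8z*/'.
With no groups in the pattern, `findall` gives back each whole match — 1 here.

['/*i1a1*/phar/*l7g8z*/']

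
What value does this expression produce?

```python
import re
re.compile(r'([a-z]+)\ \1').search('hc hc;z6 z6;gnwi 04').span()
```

The backreference `\1` re-matches whatever the first group consumed, character for character.
The match spans [0:5] → 'hc hc'.

(0, 5)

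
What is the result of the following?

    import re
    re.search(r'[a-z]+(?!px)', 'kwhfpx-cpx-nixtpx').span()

(0, 6)

The negative lookahead/lookbehind blocks any match where the forbidden context is present.
`re.search` tries every starting position until one works.
The match spans [0:6] → 'kwhfpx'.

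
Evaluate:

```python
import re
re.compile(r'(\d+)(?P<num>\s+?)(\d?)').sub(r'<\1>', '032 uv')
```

The pattern matches one or more of a digit (captured); then one or more of whitespace (lazy) (captured as 'num'); then optionally a digit (captured).
Matches: at [0:4] → '032 '.
The replacement refers to a captured group, so each match is rewritten using its own captured text.

'<032>uv'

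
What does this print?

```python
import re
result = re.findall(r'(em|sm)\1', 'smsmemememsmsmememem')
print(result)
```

['sm', 'em', 'sm', 'em']

A backreference is literal: `\1` must see the identical characters the first group matched.
Matches: at [0:4] match 'smsm', group 1 = 'sm'; at [4:8] match 'emem', group 1 = 'em'; at [10:14] match 'smsm', group 1 = 'sm'; at [14:18] match 'emem', group 1 = 'em'.
`findall` collects group 1 from each match (4 total).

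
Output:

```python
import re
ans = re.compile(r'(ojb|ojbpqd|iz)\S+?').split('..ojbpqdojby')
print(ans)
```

Branches in `(...|...)` are attempted left-to-right; the first branch that allows the whole pattern to succeed is taken.
Because the pattern has a capturing group, `split` also inserts each captured text between the pieces.

['..', 'ojb', 'qd', 'ojb', '']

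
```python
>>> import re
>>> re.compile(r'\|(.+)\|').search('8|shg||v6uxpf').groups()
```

`search` walks the string left to right and returns the first match it finds.
The match spans [1:7] → '|shg||'.
Captured: group 1 = 'shg|'.

('shg|',)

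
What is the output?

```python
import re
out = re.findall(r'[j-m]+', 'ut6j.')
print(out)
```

This matches one or more of a character in [j-m].
With no groups in the pattern, `findall` gives back each whole match — 1 here.

['j']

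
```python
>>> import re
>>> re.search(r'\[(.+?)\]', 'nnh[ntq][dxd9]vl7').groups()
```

('ntq',)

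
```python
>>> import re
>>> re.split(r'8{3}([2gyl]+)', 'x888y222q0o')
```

['x', 'y222', 'q0o']

Pattern: exactly 3 of a literal '8'; then one or more of one of [2gyl] (captured).
Matches to split on: at [1:8] → '888y222'.
Because the pattern has a capturing group, `split` also inserts each captured text between the pieces.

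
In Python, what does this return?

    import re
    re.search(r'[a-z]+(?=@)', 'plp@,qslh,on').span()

(0, 3)

Lookahead/lookbehind check context without consuming it, so the matched span excludes the asserted characters.
Unlike `match`, `search` isn't anchored — it looks for the pattern anywhere in the string.
The match spans [0:3] → 'plp'.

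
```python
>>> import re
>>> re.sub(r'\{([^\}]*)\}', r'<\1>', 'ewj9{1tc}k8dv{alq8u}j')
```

'ewj9<1tc>k8dv<alq8u>j'

Matches: at [4:9] → '{1tc}'; at [13:20] → '{alq8u}'.
`\1` in the replacement pulls in group 1's text for each match.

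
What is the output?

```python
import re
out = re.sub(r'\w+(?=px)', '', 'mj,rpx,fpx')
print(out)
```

The lookaround is zero-width — it requires the adjacent text to match without consuming it, so the asserted text isn't part of the match.
Matches: at [3:4] → 'r'; at [7:8] → 'f'.
`sub` substitutes '' at each match site.

mj,px,px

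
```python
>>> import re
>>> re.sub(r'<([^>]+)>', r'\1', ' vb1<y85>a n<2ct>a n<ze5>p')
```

' vb1y85a n2cta nze5p'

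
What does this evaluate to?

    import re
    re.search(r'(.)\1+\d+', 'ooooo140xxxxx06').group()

'ooooo140'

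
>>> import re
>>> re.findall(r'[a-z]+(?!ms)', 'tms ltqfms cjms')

['tms', 'ltqfms', 'cjms']

The negative lookaround is zero-width — it rules out positions where the adjacent text would match, without consuming anything.
Walking the string: at [0:3] → 'tms'; at [4:10] → 'ltqfms'; at [11:15] → 'cjms'.
`findall` yields the raw match text (3 of them) because the pattern has no groups.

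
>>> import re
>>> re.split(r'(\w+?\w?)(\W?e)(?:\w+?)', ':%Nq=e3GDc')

[':%', 'Nq', '=e', 'GDc']

Because the quantifier is non-greedy, it stops expanding at the earliest point where the rest of the pattern can succeed.
Because the pattern has a capturing group, `split` also inserts each captured text between the pieces.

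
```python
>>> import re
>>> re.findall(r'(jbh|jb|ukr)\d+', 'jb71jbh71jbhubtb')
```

Because there's exactly one group, `findall` drops the full match and keeps group 1 from each hit.

['jb', 'jbh']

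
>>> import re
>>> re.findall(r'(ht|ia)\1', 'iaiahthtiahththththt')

The backreference `\1` re-matches whatever the first group consumed, character for character.
Scanning left to right: at [0:4] match 'iaia', group 1 = 'ia'; at [4:8] match 'htht', group 1 = 'ht'; at [10:14] match 'htht', group 1 = 'ht'; at [14:18] match 'htht', group 1 = 'ht'.
Because there's exactly one group, `findall` drops the full match and keeps group 1 from each hit.

['ia', 'ht', 'ht', 'ht']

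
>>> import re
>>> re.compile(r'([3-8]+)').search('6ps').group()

The pattern matches one or more of a character in [3-8] (captured).
Unlike `match`, `search` isn't anchored — it looks for the pattern anywhere in the string.
The match spans [0:1] → '6'.
Captured: group 1 = '6'.

'6'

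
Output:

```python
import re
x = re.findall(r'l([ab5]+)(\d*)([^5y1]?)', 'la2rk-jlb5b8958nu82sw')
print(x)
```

The pattern matches a literal 'l'; then one or more of one of [ab5] (captured); then zero or more of a digit (captured); then optionally any character except [5y1] (captured).
Matches: at [0:4] match 'la2r', groups = ('a', '2', 'r'); at [7:16] match 'lb5b8958n', groups = ('b5b', '8958', 'n').
3 groups means each result is a tuple of 3 captured strings — 2 here.

[('a', '2', 'r'), ('b5b', '8958', 'n')]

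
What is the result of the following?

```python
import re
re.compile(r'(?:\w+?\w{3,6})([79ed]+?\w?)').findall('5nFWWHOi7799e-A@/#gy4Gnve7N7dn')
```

['77', '7N']

Because there's exactly one group, `findall` drops the full match and keeps group 1 from each hit.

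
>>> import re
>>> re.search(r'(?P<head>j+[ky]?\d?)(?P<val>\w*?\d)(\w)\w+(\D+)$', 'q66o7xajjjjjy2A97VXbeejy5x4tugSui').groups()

The match spans [7:33] → 'jjjjjy2A97VXbeejy5x4tugSui'.
Captured: group 1 = 'jjjjjy2', group 2 = 'A9', group 3 = '7', group 4 = 'i'.

('jjjjjy2', 'A9', '7', 'i')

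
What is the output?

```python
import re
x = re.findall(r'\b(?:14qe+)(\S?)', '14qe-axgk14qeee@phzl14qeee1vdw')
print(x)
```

Pattern: a word boundary (`\b`, zero-width); then the literal '14q', then one or more of the literal 'e' (non-capturing group); then optionally a non-whitespace character (captured).
Matches: at [0:5] match '14qe-', group 1 = '-'.
With a single group, `findall` returns only what that group captured — 1 item.

['-']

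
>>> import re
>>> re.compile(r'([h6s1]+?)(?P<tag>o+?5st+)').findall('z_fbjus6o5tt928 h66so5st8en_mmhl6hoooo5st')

Pattern: one or more of one of [h6s1] (lazy) (captured); then one or more of a literal 'o' (lazy), then the literal '5s', then one or more of a literal 't' (captured as 'tag').
`findall` packs the 2 group values into a tuple for every match.

[('h66s', 'o5st'), ('6h', 'oooo5st')]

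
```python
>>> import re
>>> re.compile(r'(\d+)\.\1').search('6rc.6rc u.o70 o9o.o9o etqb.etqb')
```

None

`\1` is not a pattern — it's the concrete string captured by group 1, re-applied verbatim.
Here the pattern never matches, so the call returns None.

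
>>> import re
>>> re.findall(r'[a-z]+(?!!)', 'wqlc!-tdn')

['wql', 'tdn']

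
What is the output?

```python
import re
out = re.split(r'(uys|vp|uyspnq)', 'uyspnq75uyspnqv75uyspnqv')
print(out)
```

Branches in `(...|...)` are attempted left-to-right; the first branch that allows the whole pattern to succeed is taken.
Because the pattern has a capturing group, `split` also inserts each captured text between the pieces.

['', 'uys', 'pnq75', 'uys', 'pnqv75', 'uys', 'pnqv']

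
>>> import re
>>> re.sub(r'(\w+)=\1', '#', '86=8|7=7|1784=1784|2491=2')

The backreference `\1` re-matches whatever the first group consumed, character for character.
Each match is replaced by '#'.

'86=8|#|#|2491=2'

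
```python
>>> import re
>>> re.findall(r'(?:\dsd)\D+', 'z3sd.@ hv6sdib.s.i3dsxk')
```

The pattern matches a digit, then the literal 'sd' (non-capturing group); then one or more of a non-digit.
Scanning left to right: at [1:9] → '3sd.@ hv'; at [9:18] → '6sdib.s.i'.
With no groups in the pattern, `findall` gives back each whole match — 2 here.

['3sd.@ hv', '6sdib.s.i']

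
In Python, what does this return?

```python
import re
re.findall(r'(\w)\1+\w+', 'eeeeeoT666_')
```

A backreference is literal: `\1` must see the identical characters the first group matched.
Walking the string: at [0:11] match 'eeeeeoT666_', group 1 = 'e'.
With a single group, `findall` returns only what that group captured — 1 item.

['e']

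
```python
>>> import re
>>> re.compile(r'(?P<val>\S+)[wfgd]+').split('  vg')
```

['  ', 'v', '']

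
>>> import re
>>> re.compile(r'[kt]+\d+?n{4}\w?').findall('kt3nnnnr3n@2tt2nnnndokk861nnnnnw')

Pattern: one or more of one of [kt], then one or more of a digit (lazy); then exactly 4 of a literal 'n', then optionally a word character.
Scanning left to right: at [0:8] → 'kt3nnnnr'; at [12:20] → 'tt2nnnnd'; at [21:31] → 'kk861nnnnn'.
`findall` yields the raw match text (3 of them) because the pattern has no groups.

['kt3nnnnr', 'tt2nnnnd', 'kk861nnnnn']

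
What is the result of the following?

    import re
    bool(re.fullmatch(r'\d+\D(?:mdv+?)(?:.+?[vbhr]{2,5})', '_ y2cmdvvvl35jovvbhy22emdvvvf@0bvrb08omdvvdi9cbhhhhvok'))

Pattern: one or more of a digit, then a non-digit; then the literal 'md', then one or more of the literal 'v' (lazy) (non-capturing group); then one or more of any character (lazy), then 2 to 5 of one of [vbhr] (non-capturing group).
`re.fullmatch` requires the pattern to consume the entire string.
Here the string isn't matched end-to-end, so the call returns None, and `bool(None)` is False.

False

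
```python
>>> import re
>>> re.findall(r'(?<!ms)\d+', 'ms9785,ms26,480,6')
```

A negative assertion filters positions out without eating any characters.
`findall` yields the raw match text (4 of them) because the pattern has no groups.

['785', '6', '480', '6']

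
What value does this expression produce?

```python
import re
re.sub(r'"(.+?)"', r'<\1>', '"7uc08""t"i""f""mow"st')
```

'<7uc08><t>i<"f><mow>st'

Because the quantifier is non-greedy, it stops expanding at the earliest point where the rest of the pattern can succeed.
Each match is replaced using the text its own group 1 captured.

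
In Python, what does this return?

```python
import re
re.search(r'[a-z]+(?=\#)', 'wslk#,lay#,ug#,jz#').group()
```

The lookaround is zero-width — it requires the adjacent text to match without consuming it, so the asserted text isn't part of the match.
The match spans [0:4] → 'wslk'.

'wslk'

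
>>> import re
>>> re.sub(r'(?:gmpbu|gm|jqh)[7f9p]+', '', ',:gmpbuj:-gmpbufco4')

',:buj:-co4'

The regex engine tests alternatives in the order written; an earlier branch that matches wins even if a later one would match more.
Matches: at [2:5] → 'gmp'; at [10:16] → 'gmpbuf'.
Each match is replaced by ''.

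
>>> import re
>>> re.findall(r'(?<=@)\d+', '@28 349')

['28']

The positive lookaround only admits positions where the adjacent text matches; those characters stay outside the span.
Walking the string: at [1:3] → '28'.
`findall` yields the raw match text (1 of them) because the pattern has no groups.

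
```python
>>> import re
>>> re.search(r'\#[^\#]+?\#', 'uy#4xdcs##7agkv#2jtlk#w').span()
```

`search` walks the string left to right and returns the first match it finds.
The match spans [2:9] → '#4xdcs#'.

(2, 9)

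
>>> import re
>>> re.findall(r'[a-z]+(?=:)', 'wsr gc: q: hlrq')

['gc', 'q']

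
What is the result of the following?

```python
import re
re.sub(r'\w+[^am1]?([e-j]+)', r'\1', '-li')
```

'-i'

The pattern matches one or more of a word character; then optionally any character except [am1]; then one or more of a character in [e-j] (captured).
`\1` in the replacement pulls in group 1's text for each match.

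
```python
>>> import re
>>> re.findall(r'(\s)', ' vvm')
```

Pattern: whitespace (captured).
Matches: at [0:1] match ' ', group 1 = ' '.
`findall` collects group 1 from the one match (1 total).

[' ']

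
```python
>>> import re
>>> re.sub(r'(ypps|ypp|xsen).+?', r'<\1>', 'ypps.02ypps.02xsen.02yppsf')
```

Branches in `(...|...)` are attempted left-to-right; the first branch that allows the whole pattern to succeed is taken.
Matches: at [0:5] → 'ypps.'; at [7:12] → 'ypps.'; at [14:19] → 'xsen.'; at [21:26] → 'yppsf'.
The replacement refers to a captured group, so each match is rewritten using its own captured text.

'<ypps>02<ypps>02<xsen>02<ypps>'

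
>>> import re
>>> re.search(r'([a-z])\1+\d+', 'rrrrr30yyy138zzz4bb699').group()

'rrrrr30'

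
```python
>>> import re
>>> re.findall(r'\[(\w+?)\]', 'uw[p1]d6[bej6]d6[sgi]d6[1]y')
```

['p1', 'bej6', 'sgi', '1']

Matches: at [2:6] match '[p1]', group 1 = 'p1'; at [8:14] match '[bej6]', group 1 = 'bej6'; at [16:21] match '[sgi]', group 1 = 'sgi'; at [23:26] match '[1]', group 1 = '1'.
Because there's exactly one group, `findall` drops the full match and keeps group 1 from each hit.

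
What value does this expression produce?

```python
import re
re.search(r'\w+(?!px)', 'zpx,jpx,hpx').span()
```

The negative lookahead/lookbehind blocks any match where the forbidden context is present.
`re.search` tries every starting position until one works.
The match spans [0:3] → 'zpx'.

(0, 3)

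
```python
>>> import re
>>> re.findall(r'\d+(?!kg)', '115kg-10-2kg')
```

['11', '10']

A negative assertion filters positions out without eating any characters.
With no groups in the pattern, `findall` gives back each whole match — 2 here.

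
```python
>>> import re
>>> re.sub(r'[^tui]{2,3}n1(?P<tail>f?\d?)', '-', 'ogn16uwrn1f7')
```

The pattern matches 2 to 3 of any character except [tui], then the literal 'n1'; then optionally a literal 'f', then optionally a digit (captured as 'tail').
Matches: at [0:5] → 'ogn16'; at [6:12] → 'wrn1f7'.
`sub` substitutes '-' at each match site.

'-u-'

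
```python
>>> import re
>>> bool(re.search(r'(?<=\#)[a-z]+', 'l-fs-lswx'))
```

Lookahead/lookbehind check context without consuming it, so the matched span excludes the asserted characters.
Here the pattern never matches, so the call returns None, and `bool(None)` is False.

False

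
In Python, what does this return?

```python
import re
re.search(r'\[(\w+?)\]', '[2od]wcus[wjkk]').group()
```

The match spans [0:5] → '[2od]'.

'[2od]'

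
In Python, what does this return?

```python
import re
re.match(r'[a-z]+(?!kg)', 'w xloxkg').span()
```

(0, 1)

`(?!…)`/`(?<!…)` only lets a position through if the neighbouring text does NOT match; no characters are consumed.
`re.match` won't scan ahead — the pattern has to work from the very first character.
The match spans [0:1] → 'w'.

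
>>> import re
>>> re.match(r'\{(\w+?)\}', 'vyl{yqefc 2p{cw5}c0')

None

`match` is anchored at position 0; if the pattern doesn't fit there, it returns None.
Here the string doesn't start with a match, so the call returns None.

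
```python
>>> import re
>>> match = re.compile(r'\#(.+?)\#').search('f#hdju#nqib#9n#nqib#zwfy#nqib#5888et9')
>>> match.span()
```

`re.search` scans for the first position where the pattern succeeds.
The match spans [1:7] → '#hdju#'.
Captured: group 1 = 'hdju'.

(1, 7)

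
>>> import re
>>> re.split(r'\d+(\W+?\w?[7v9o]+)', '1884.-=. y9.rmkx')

The pattern matches one or more of a digit; then one or more of a non-word character (lazy), then optionally a word character, then one or more of one of [7v9o] (captured).
Matches to split on: at [0:11] → '1884.-=. y9'.
With a capturing group present, the delimiter's captured portion is kept in the result list.

['', '.-=. y9', '.rmkx']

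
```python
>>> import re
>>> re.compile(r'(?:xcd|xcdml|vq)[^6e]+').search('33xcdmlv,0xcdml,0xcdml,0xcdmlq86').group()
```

`re.search` scans for the first position where the pattern succeeds.
The match spans [2:31] → 'xcdmlv,0xcdml,0xcdml,0xcdmlq8'.

'xcdmlv,0xcdml,0xcdml,0xcdmlq8'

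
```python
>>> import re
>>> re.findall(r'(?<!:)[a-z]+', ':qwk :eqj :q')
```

The negative lookahead/lookbehind blocks any match where the forbidden context is present.
Matches: at [2:4] → 'wk'; at [7:9] → 'qj'.
Since nothing is captured, `findall` lists the 2 matched substrings directly.

['wk', 'qj']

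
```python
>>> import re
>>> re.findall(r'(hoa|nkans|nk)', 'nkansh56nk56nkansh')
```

['nkans', 'nk', 'nkans']

Alternation isn't longest-match — the leftmost alternative that fits at this position is chosen.
Matches: at [0:5] match 'nkans', group 1 = 'nkans'; at [8:10] match 'nk', group 1 = 'nk'; at [12:17] match 'nkans', group 1 = 'nkans'.
One capturing group, so `findall` returns just the captured substring from each match — 3 in all.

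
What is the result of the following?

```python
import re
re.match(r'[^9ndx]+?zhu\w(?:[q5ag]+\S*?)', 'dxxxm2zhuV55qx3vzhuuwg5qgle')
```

None

`match` is anchored at position 0; if the pattern doesn't fit there, it returns None.
Here the string doesn't start with a match, so the call returns None.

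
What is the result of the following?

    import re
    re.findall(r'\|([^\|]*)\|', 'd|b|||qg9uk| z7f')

Scanning left to right: at [1:4] match '|b|', group 1 = 'b'; at [4:6] match '||', group 1 = ''.
Because there's exactly one group, `findall` drops the full match and keeps group 1 from each hit.

['b', '']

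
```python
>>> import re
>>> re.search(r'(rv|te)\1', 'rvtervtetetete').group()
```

'tete'

`\1` is not a pattern — it's the concrete string captured by group 1, re-applied verbatim.
The match spans [6:10] → 'tete'.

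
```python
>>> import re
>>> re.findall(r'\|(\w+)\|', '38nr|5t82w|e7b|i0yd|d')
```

['5t82w', 'i0yd']

Scanning left to right: at [4:11] match '|5t82w|', group 1 = '5t82w'; at [14:20] match '|i0yd|', group 1 = 'i0yd'.
With a single group, `findall` returns only what that group captured — 2 items.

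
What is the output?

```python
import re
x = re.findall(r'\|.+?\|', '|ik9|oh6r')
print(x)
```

['|ik9|']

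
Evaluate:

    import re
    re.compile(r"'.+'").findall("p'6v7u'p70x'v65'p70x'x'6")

Matches: at [1:23] → "'6v7u'p70x'v65'p70x'x'".
`findall` yields the raw match text (1 of them) because the pattern has no groups.

["'6v7u'p70x'v65'p70x'x'"]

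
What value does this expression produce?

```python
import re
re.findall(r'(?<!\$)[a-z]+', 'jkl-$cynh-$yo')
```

`(?!…)`/`(?<!…)` only lets a position through if the neighbouring text does NOT match; no characters are consumed.
Matches: at [0:3] → 'jkl'; at [6:9] → 'ynh'; at [12:13] → 'o'.
No capturing groups, so `findall` returns the 3 full match strings.

['jkl', 'ynh', 'o']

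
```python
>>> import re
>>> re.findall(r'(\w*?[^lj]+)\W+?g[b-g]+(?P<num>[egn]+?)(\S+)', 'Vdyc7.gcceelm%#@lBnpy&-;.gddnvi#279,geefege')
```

Multiple groups make `findall` return tuples — one 3-tuple for the one match.

[('Vdyc7', 'e', 'lm%#@lBnpy&-;.gddnvi#279,geefege')]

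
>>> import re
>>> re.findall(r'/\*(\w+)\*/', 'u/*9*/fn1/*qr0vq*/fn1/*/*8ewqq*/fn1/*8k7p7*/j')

['9', 'qr0vq', '8ewqq', '8k7p7']

Matches: at [1:6] match '/*9*/', group 1 = '9'; at [9:18] match '/*qr0vq*/', group 1 = 'qr0vq'; at [23:32] match '/*8ewqq*/', group 1 = '8ewqq'; at [35:44] match '/*8k7p7*/', group 1 = '8k7p7'.
`findall` collects group 1 from each match (4 total).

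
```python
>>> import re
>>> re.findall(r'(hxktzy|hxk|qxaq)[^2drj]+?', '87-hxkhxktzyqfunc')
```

Walking the string: at [3:7] match 'hxkh', group 1 = 'hxk'.
`findall` collects group 1 from the one match (1 total).

['hxk']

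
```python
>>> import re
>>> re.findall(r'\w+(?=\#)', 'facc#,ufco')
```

Because the assertion is zero-width, the text it checks is not consumed and won't appear in the result.
Since nothing is captured, `findall` lists the 1 matched substring directly.

['facc']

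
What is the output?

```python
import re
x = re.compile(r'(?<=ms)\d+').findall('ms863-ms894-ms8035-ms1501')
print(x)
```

['863', '894', '8035', '1501']

The positive lookaround only admits positions where the adjacent text matches; those characters stay outside the span.
Walking the string: at [2:5] → '863'; at [8:11] → '894'; at [14:18] → '8035'; at [21:25] → '1501'.
`findall` yields the raw match text (4 of them) because the pattern has no groups.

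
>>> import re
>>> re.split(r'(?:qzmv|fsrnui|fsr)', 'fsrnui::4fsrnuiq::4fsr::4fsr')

['', '::4', 'q::4', '::4', '']

Alternation isn't longest-match — the leftmost alternative that fits at this position is chosen.
The string is cut at each match, leaving 5 pieces.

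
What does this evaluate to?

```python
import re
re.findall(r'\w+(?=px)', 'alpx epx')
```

['al', 'e']

The lookaround is zero-width — it requires the adjacent text to match without consuming it, so the asserted text isn't part of the match.
Scanning left to right: at [0:2] → 'al'; at [5:6] → 'e'.
No capturing groups, so `findall` returns the 2 full match strings.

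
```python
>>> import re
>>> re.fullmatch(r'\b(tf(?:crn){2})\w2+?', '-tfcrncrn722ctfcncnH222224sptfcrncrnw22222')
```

None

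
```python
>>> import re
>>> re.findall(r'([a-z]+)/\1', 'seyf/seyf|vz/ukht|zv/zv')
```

['seyf', 'zv']

`\1` is not a pattern — it's the concrete string captured by group 1, re-applied verbatim.
Matches: at [0:9] match 'seyf/seyf', group 1 = 'seyf'; at [18:23] match 'zv/zv', group 1 = 'zv'.
Because there's exactly one group, `findall` drops the full match and keeps group 1 from each hit.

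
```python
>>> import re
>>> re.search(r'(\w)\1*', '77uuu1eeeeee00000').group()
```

The backreference `\1` re-matches whatever the first group consumed, character for character.
`re.search` scans for the first position where the pattern succeeds.
The match spans [0:2] → '77'.
Captured: group 1 = '7'.

'77'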